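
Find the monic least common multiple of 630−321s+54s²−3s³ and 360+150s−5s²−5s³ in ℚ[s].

Apply the Euclidean algorithm:
  −3s³+54s²−321s+630 = (3/5)(−5s³−5s²+150s+360) + (57s²−411s+414)
  −5s³−5s²+150s+360 = (−(5/57)s−260/361)(57s²−411s+414) + (−(39600/361)s+237600/361)
  57s²−411s+414 = (−(6859/13200)s+8303/13200)(−(39600/361)s+237600/361) + (0)
Last nonzero remainder: −(39600/361)s+237600/361. Dividing through by −39600/361 gives the monic gcd s−6.
Then lcm(f, g) = f·g / gcd(f, g); expanding and making the result monic gives the answer.

−2520−186s+323s²−7s³−11s⁴+s⁵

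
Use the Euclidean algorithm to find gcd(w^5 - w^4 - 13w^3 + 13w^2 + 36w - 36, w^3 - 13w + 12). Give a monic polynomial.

w^2 - 4w + 3

Repeated division with remainder:
  w^5 - w^4 - 13w^3 + 13w^2 + 36w - 36 = (w^2 - w)(w^3 - 13w + 12) + (-12w^2 + 48w - 36)
  w^3 - 13w + 12 = (-(1/12)w - 1/3)(-12w^2 + 48w - 36) + (0)
Last nonzero remainder: -12w^2 + 48w - 36. Dividing through by -12 gives the monic gcd w^2 - 4w + 3.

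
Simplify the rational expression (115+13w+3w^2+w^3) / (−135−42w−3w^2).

(−23+2w−w^2)/(27+3w)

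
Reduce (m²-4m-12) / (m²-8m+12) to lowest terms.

(m+2)/(m-2)

By polynomial division,
  m²-4m-12 = (m²-8m+12) + (4m-24)
  m²-8m+12 = ((1/4)m-1/2)(4m-24) + (0)
Last nonzero remainder: 4m-24. Dividing through by 4 gives the monic gcd m-6.
Cancel m-6 from numerator and denominator to get the reduced form.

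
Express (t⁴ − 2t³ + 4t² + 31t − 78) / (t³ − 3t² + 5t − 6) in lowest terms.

(t³ + 4t + 39)/(t² − t + 3)

Euclidean algorithm in ℚ[t]:
  t⁴ − 2t³ + 4t² + 31t − 78 = (t + 1)(t³ − 3t² + 5t − 6) + (2t² + 32t − 72)
  t³ − 3t² + 5t − 6 = ((1/2)t − 19/2)(2t² + 32t − 72) + (345t − 690)
  2t² + 32t − 72 = ((2/345)t + 12/115)(345t − 690) + (0)
Last nonzero remainder: 345t − 690. Dividing through by 345 gives the monic gcd t − 2.
Cancel t − 2 from numerator and denominator to get the reduced form.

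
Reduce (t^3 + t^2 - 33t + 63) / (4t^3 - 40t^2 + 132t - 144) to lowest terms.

(t + 7)/(4t - 16)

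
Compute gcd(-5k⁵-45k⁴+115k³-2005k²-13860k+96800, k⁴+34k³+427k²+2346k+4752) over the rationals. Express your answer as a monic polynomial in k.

k²+19k+88

By polynomial division,
  -5k⁵-45k⁴+115k³-2005k²-13860k+96800 = (-5k+125)(k⁴+34k³+427k²+2346k+4752) + (-2000k³-43650k²-283350k-497200)
  k⁴+34k³+427k²+2346k+4752 = (-(1/2000)k-487/80000)(-2000k³-43650k²-283350k-497200) + ((31369/1600)k²+(596011/1600)k+345059/200)
  -2000k³-43650k²-283350k-497200 = (-(3200000/31369)k-9040000/31369)((31369/1600)k²+(596011/1600)k+345059/200) + (0)
Last nonzero remainder: (31369/1600)k²+(596011/1600)k+345059/200. Dividing through by 31369/1600 gives the monic gcd k²+19k+88.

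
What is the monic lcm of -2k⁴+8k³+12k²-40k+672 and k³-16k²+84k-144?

k⁶-14k⁵+58k⁴-16k³-680k²+3840k-8064

Repeated division with remainder:
  -2k⁴+8k³+12k²-40k+672 = (-2k-24)(k³-16k²+84k-144) + (-204k²+1688k-2784)
  k³-16k²+84k-144 = (-(1/204)k+197/5202)(-204k²+1688k-2784) + ((16720/2601)k-33440/867)
  -204k²+1688k-2784 = (-(132651/4180)k+75429/1045)((16720/2601)k-33440/867) + (0)
Last nonzero remainder: (16720/2601)k-33440/867. Dividing through by 16720/2601 gives the monic gcd k-6.
Then lcm(f, g) = f·g / gcd(f, g); expanding and making the result monic gives the answer.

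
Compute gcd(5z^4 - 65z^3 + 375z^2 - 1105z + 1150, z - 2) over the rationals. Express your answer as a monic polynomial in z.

Euclidean algorithm in ℚ[z]:
  5z^4 - 65z^3 + 375z^2 - 1105z + 1150 = (5z^3 - 55z^2 + 265z - 575)(z - 2) + (0)
The last nonzero remainder z - 2 is already monic.

z - 2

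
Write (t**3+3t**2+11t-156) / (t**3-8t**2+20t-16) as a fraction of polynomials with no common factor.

(t**2+7t+39)/(t**2-4t+4)

By polynomial division,
  t**3+3t**2+11t-156 = (t**3-8t**2+20t-16) + (11t**2-9t-140)
  t**3-8t**2+20t-16 = ((1/11)t-79/121)(11t**2-9t-140) + ((3249/121)t-12996/121)
  11t**2-9t-140 = ((1331/3249)t+4235/3249)((3249/121)t-12996/121) + (0)
Last nonzero remainder: (3249/121)t-12996/121. Dividing through by 3249/121 gives the monic gcd t-4.
Cancel t-4 from numerator and denominator to get the reduced form.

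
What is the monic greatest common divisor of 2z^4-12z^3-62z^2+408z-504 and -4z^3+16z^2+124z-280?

Apply the Euclidean algorithm:
  2z^4-12z^3-62z^2+408z-504 = (-(1/2)z+1)(-4z^3+16z^2+124z-280) + (-16z^2+144z-224)
  -4z^3+16z^2+124z-280 = ((1/4)z+5/4)(-16z^2+144z-224) + (0)
Last nonzero remainder: -16z^2+144z-224. Dividing through by -16 gives the monic gcd z^2-9z+14.

z^2-9z+14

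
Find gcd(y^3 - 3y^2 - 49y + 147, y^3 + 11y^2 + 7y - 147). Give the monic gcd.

y^2 + 4y - 21

Apply the Euclidean algorithm:
  y^3 - 3y^2 - 49y + 147 = (y^3 + 11y^2 + 7y - 147) + (-14y^2 - 56y + 294)
  y^3 + 11y^2 + 7y - 147 = (-(1/14)y - 1/2)(-14y^2 - 56y + 294) + (0)
Last nonzero remainder: -14y^2 - 56y + 294. Dividing through by -14 gives the monic gcd y^2 + 4y - 21.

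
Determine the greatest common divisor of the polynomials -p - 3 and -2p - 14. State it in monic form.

Euclidean algorithm in ℚ[p]:
  -p - 3 = (1/2)(-2p - 14) + (4)
  -2p - 14 = (-(1/2)p - 7/2)(4) + (0)
The last nonzero remainder is the constant 4, so the polynomials are coprime and gcd = 1.

1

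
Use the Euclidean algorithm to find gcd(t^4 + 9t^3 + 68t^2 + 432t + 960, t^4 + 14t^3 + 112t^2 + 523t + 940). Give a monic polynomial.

t^2 + 9t + 20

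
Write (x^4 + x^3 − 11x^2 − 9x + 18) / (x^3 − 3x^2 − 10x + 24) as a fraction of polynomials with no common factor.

(x^3 − 2x^2 − 5x + 6)/(x^2 − 6x + 8)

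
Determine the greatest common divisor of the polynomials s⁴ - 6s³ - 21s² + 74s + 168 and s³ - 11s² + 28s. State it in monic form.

By polynomial division,
  s⁴ - 6s³ - 21s² + 74s + 168 = (s + 5)(s³ - 11s² + 28s) + (6s² - 66s + 168)
  s³ - 11s² + 28s = ((1/6)s)(6s² - 66s + 168) + (0)
Last nonzero remainder: 6s² - 66s + 168. Dividing through by 6 gives the monic gcd s² - 11s + 28.

s² - 11s + 28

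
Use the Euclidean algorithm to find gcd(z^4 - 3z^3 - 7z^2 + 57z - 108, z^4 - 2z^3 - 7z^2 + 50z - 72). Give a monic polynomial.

Repeated division with remainder:
  z^4 - 3z^3 - 7z^2 + 57z - 108 = (z^4 - 2z^3 - 7z^2 + 50z - 72) + (-z^3 + 7z - 36)
  z^4 - 2z^3 - 7z^2 + 50z - 72 = (-z + 2)(-z^3 + 7z - 36) + (0)
Last nonzero remainder: -z^3 + 7z - 36. Dividing through by -1 gives the monic gcd z^3 - 7z + 36.

z^3 - 7z + 36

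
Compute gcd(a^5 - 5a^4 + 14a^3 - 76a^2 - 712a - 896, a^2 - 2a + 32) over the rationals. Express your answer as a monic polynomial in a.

Euclidean algorithm in ℚ[a]:
  a^5 - 5a^4 + 14a^3 - 76a^2 - 712a - 896 = (a^3 - 3a^2 - 24a - 28)(a^2 - 2a + 32) + (0)
The last nonzero remainder a^2 - 2a + 32 is already monic.

a^2 - 2a + 32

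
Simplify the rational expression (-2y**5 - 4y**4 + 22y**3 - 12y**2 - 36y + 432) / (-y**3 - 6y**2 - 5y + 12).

Euclidean algorithm in ℚ[y]:
  -2y**5 - 4y**4 + 22y**3 - 12y**2 - 36y + 432 = (2y**2 - 8y + 16)(-y**3 - 6y**2 - 5y + 12) + (20y**2 + 140y + 240)
  -y**3 - 6y**2 - 5y + 12 = (-(1/20)y + 1/20)(20y**2 + 140y + 240) + (0)
Last nonzero remainder: 20y**2 + 140y + 240. Dividing through by 20 gives the monic gcd y**2 + 7y + 12.
Cancel y**2 + 7y + 12 from numerator and denominator to get the reduced form.

(2y**3 - 10y**2 + 24y - 36)/(y - 1)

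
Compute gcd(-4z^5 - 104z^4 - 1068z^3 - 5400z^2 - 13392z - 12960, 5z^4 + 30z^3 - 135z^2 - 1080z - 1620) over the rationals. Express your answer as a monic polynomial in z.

z^2 + 9z + 18

Apply the Euclidean algorithm:
  -4z^5 - 104z^4 - 1068z^3 - 5400z^2 - 13392z - 12960 = (-(4/5)z - 16)(5z^4 + 30z^3 - 135z^2 - 1080z - 1620) + (-696z^3 - 8424z^2 - 31968z - 38880)
  5z^4 + 30z^3 - 135z^2 - 1080z - 1620 = (-(5/696)z + 295/6728)(-696z^3 - 8424z^2 - 31968z - 38880) + ((3960/841)z^2 + (35640/841)z + 71280/841)
  -696z^3 - 8424z^2 - 31968z - 38880 = (-(24389/165)z - 5046/11)((3960/841)z^2 + (35640/841)z + 71280/841) + (0)
Last nonzero remainder: (3960/841)z^2 + (35640/841)z + 71280/841. Dividing through by 3960/841 gives the monic gcd z^2 + 9z + 18.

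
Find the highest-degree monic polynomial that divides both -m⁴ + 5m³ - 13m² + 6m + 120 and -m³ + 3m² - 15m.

m² - 3m + 15

Repeated division with remainder:
  -m⁴ + 5m³ - 13m² + 6m + 120 = (m - 2)(-m³ + 3m² - 15m) + (8m² - 24m + 120)
  -m³ + 3m² - 15m = (-(1/8)m)(8m² - 24m + 120) + (0)
Last nonzero remainder: 8m² - 24m + 120. Dividing through by 8 gives the monic gcd m² - 3m + 15.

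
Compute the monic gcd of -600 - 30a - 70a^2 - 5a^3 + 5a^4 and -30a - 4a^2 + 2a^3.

-5 + a

Euclidean algorithm in ℚ[a]:
  5a^4 - 5a^3 - 70a^2 - 30a - 600 = ((5/2)a + 5/2)(2a^3 - 4a^2 - 30a) + (15a^2 + 45a - 600)
  2a^3 - 4a^2 - 30a = ((2/15)a - 2/3)(15a^2 + 45a - 600) + (80a - 400)
  15a^2 + 45a - 600 = ((3/16)a + 3/2)(80a - 400) + (0)
Last nonzero remainder: 80a - 400. Dividing through by 80 gives the monic gcd a - 5.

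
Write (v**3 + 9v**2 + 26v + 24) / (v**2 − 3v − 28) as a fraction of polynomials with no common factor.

Repeated division with remainder:
  v**3 + 9v**2 + 26v + 24 = (v + 12)(v**2 − 3v − 28) + (90v + 360)
  v**2 − 3v − 28 = ((1/90)v − 7/90)(90v + 360) + (0)
Last nonzero remainder: 90v + 360. Dividing through by 90 gives the monic gcd v + 4.
Cancel v + 4 from numerator and denominator to get the reduced form.

(v**2 + 5v + 6)/(v − 7)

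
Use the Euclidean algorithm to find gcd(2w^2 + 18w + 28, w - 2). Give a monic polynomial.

1

By polynomial division,
  2w^2 + 18w + 28 = (2w + 22)(w - 2) + (72)
  w - 2 = ((1/72)w - 1/36)(72) + (0)
The last nonzero remainder is the constant 72, so the polynomials are coprime and gcd = 1.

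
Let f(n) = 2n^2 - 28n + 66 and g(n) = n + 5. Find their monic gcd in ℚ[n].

1

By polynomial division,
  2n^2 - 28n + 66 = (2n - 38)(n + 5) + (256)
  n + 5 = ((1/256)n + 5/256)(256) + (0)
The last nonzero remainder is the constant 256, so the polynomials are coprime and gcd = 1.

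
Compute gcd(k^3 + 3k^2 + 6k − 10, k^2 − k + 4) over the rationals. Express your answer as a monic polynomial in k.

1

By polynomial division,
  k^3 + 3k^2 + 6k − 10 = (k + 4)(k^2 − k + 4) + (6k − 26)
  k^2 − k + 4 = ((1/6)k + 5/9)(6k − 26) + (166/9)
  6k − 26 = ((27/83)k − 117/83)(166/9) + (0)
The last nonzero remainder is the constant 166/9, so the polynomials are coprime and gcd = 1.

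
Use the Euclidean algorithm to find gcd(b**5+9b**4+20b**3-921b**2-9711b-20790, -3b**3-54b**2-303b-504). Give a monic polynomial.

b**2+10b+21

Repeated division with remainder:
  b**5+9b**4+20b**3-921b**2-9711b-20790 = (-(1/3)b**2+3b-27)(-3b**3-54b**2-303b-504) + (-1638b**2-16380b-34398)
  -3b**3-54b**2-303b-504 = ((1/546)b+4/273)(-1638b**2-16380b-34398) + (0)
Last nonzero remainder: -1638b**2-16380b-34398. Dividing through by -1638 gives the monic gcd b**2+10b+21.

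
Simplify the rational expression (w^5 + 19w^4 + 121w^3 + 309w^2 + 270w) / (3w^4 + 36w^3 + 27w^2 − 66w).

Apply the Euclidean algorithm:
  w^5 + 19w^4 + 121w^3 + 309w^2 + 270w = ((1/3)w + 7/3)(3w^4 + 36w^3 + 27w^2 − 66w) + (28w^3 + 268w^2 + 424w)
  3w^4 + 36w^3 + 27w^2 − 66w = ((3/28)w + 51/196)(28w^3 + 268w^2 + 424w) + (−(4320/49)w^2 − (8640/49)w)
  28w^3 + 268w^2 + 424w = (−(343/1080)w − 2597/1080)(−(4320/49)w^2 − (8640/49)w) + (0)
Last nonzero remainder: −(4320/49)w^2 − (8640/49)w. Dividing through by −4320/49 gives the monic gcd w^2 + 2w.
Cancel w^2 + 2w from numerator and denominator to get the reduced form.

(w^3 + 17w^2 + 87w + 135)/(3w^2 + 30w − 33)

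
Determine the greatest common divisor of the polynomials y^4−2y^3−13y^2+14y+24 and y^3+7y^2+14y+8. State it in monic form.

y+1

Euclidean algorithm in ℚ[y]:
  y^4−2y^3−13y^2+14y+24 = (y−9)(y^3+7y^2+14y+8) + (36y^2+132y+96)
  y^3+7y^2+14y+8 = ((1/36)y+5/54)(36y^2+132y+96) + (−(8/9)y−8/9)
  36y^2+132y+96 = (−(81/2)y−108)(−(8/9)y−8/9) + (0)
Last nonzero remainder: −(8/9)y−8/9. Dividing through by −8/9 gives the monic gcd y+1.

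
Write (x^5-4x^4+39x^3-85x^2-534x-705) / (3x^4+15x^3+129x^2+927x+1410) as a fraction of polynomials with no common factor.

Euclidean algorithm in ℚ[x]:
  x^5-4x^4+39x^3-85x^2-534x-705 = ((1/3)x-3)(3x^4+15x^3+129x^2+927x+1410) + (41x^3-7x^2+1777x+3525)
  3x^4+15x^3+129x^2+927x+1410 = ((3/41)x+636/1681)(41x^3-7x^2+1777x+3525) + ((2730/1681)x^2-(5460/1681)x+128310/1681)
  41x^3-7x^2+1777x+3525 = ((68921/2730)x+8405/182)((2730/1681)x^2-(5460/1681)x+128310/1681) + (0)
Last nonzero remainder: (2730/1681)x^2-(5460/1681)x+128310/1681. Dividing through by 2730/1681 gives the monic gcd x^2-2x+47.
Cancel x^2-2x+47 from numerator and denominator to get the reduced form.

(x^3-2x^2-12x-15)/(3x^2+21x+30)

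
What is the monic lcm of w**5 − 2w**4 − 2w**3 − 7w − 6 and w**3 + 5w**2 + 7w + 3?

Apply the Euclidean algorithm:
  w**5 − 2w**4 − 2w**3 − 7w − 6 = (w**2 − 7w + 26)(w**3 + 5w**2 + 7w + 3) + (−84w**2 − 168w − 84)
  w**3 + 5w**2 + 7w + 3 = (−(1/84)w − 1/28)(−84w**2 − 168w − 84) + (0)
Last nonzero remainder: −84w**2 − 168w − 84. Dividing through by −84 gives the monic gcd w**2 + 2w + 1.
Then lcm(f, g) = f·g / gcd(f, g); expanding and making the result monic gives the answer.

w**6 + w**5 − 8w**4 − 6w**3 − 7w**2 − 27w − 18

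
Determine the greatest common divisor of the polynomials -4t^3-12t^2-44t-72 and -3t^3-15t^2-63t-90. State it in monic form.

Apply the Euclidean algorithm:
  -4t^3-12t^2-44t-72 = (4/3)(-3t^3-15t^2-63t-90) + (8t^2+40t+48)
  -3t^3-15t^2-63t-90 = (-(3/8)t)(8t^2+40t+48) + (-45t-90)
  8t^2+40t+48 = (-(8/45)t-8/15)(-45t-90) + (0)
Last nonzero remainder: -45t-90. Dividing through by -45 gives the monic gcd t+2.

t+2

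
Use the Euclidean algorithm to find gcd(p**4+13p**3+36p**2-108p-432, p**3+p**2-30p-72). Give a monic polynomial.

p+4

Apply the Euclidean algorithm:
  p**4+13p**3+36p**2-108p-432 = (p+12)(p**3+p**2-30p-72) + (54p**2+324p+432)
  p**3+p**2-30p-72 = ((1/54)p-5/54)(54p**2+324p+432) + (-8p-32)
  54p**2+324p+432 = (-(27/4)p-27/2)(-8p-32) + (0)
Last nonzero remainder: -8p-32. Dividing through by -8 gives the monic gcd p+4.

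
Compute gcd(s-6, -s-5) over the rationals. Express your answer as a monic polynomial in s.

By polynomial division,
  s-6 = (-1)(-s-5) + (-11)
  -s-5 = ((1/11)s+5/11)(-11) + (0)
The last nonzero remainder is the constant -11, so the polynomials are coprime and gcd = 1.

1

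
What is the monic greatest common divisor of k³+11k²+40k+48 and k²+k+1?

1

Repeated division with remainder:
  k³+11k²+40k+48 = (k+10)(k²+k+1) + (29k+38)
  k²+k+1 = ((1/29)k-9/841)(29k+38) + (1183/841)
  29k+38 = ((24389/1183)k+31958/1183)(1183/841) + (0)
The last nonzero remainder is the constant 1183/841, so the polynomials are coprime and gcd = 1.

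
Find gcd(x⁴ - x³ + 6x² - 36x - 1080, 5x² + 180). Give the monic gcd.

x² + 36

By polynomial division,
  x⁴ - x³ + 6x² - 36x - 1080 = ((1/5)x² - (1/5)x - 6)(5x² + 180) + (0)
Last nonzero remainder: 5x² + 180. Dividing through by 5 gives the monic gcd x² + 36.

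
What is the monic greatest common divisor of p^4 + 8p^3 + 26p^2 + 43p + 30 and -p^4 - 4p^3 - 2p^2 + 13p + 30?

Apply the Euclidean algorithm:
  p^4 + 8p^3 + 26p^2 + 43p + 30 = (-1)(-p^4 - 4p^3 - 2p^2 + 13p + 30) + (4p^3 + 24p^2 + 56p + 60)
  -p^4 - 4p^3 - 2p^2 + 13p + 30 = (-(1/4)p + 1/2)(4p^3 + 24p^2 + 56p + 60) + (0)
Last nonzero remainder: 4p^3 + 24p^2 + 56p + 60. Dividing through by 4 gives the monic gcd p^3 + 6p^2 + 14p + 15.

p^3 + 6p^2 + 14p + 15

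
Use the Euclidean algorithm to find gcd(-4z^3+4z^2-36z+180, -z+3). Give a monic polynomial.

z-3

Repeated division with remainder:
  -4z^3+4z^2-36z+180 = (4z^2+8z+60)(-z+3) + (0)
Last nonzero remainder: -z+3. Dividing through by -1 gives the monic gcd z-3.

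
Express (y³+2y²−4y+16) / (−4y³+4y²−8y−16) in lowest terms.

(−y−4)/(4y+4)

Repeated division with remainder:
  y³+2y²−4y+16 = (−1/4)(−4y³+4y²−8y−16) + (3y²−6y+12)
  −4y³+4y²−8y−16 = (−(4/3)y−4/3)(3y²−6y+12) + (0)
Last nonzero remainder: 3y²−6y+12. Dividing through by 3 gives the monic gcd y²−2y+4.
Cancel y²−2y+4 from numerator and denominator to get the reduced form.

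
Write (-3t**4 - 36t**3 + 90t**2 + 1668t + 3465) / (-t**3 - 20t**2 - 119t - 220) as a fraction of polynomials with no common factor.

(3t**2 - 12t - 63)/(t + 4)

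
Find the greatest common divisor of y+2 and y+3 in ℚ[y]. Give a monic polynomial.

By polynomial division,
  y+2 = (y+3) + (-1)
  y+3 = (-y-3)(-1) + (0)
The last nonzero remainder is the constant -1, so the polynomials are coprime and gcd = 1.

1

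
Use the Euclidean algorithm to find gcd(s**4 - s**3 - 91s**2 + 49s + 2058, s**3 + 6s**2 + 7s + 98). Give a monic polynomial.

s + 7

Euclidean algorithm in ℚ[s]:
  s**4 - s**3 - 91s**2 + 49s + 2058 = (s - 7)(s**3 + 6s**2 + 7s + 98) + (-56s**2 + 2744)
  s**3 + 6s**2 + 7s + 98 = (-(1/56)s - 3/28)(-56s**2 + 2744) + (56s + 392)
  -56s**2 + 2744 = (-s + 7)(56s + 392) + (0)
Last nonzero remainder: 56s + 392. Dividing through by 56 gives the monic gcd s + 7.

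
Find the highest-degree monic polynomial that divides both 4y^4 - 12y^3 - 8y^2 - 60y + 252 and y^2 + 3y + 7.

y^2 + 3y + 7

Apply the Euclidean algorithm:
  4y^4 - 12y^3 - 8y^2 - 60y + 252 = (4y^2 - 24y + 36)(y^2 + 3y + 7) + (0)
The last nonzero remainder y^2 + 3y + 7 is already monic.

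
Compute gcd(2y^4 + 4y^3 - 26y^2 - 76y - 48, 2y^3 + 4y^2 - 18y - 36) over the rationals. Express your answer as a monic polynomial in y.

y^2 + 5y + 6

Apply the Euclidean algorithm:
  2y^4 + 4y^3 - 26y^2 - 76y - 48 = (y)(2y^3 + 4y^2 - 18y - 36) + (-8y^2 - 40y - 48)
  2y^3 + 4y^2 - 18y - 36 = (-(1/4)y + 3/4)(-8y^2 - 40y - 48) + (0)
Last nonzero remainder: -8y^2 - 40y - 48. Dividing through by -8 gives the monic gcd y^2 + 5y + 6.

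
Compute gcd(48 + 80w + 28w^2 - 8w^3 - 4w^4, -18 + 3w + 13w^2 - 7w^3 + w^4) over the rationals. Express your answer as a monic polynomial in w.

By polynomial division,
  -4w^4 - 8w^3 + 28w^2 + 80w + 48 = (-4)(w^4 - 7w^3 + 13w^2 + 3w - 18) + (-36w^3 + 80w^2 + 92w - 24)
  w^4 - 7w^3 + 13w^2 + 3w - 18 = (-(1/36)w + 43/324)(-36w^3 + 80w^2 + 92w - 24) + ((400/81)w^2 - (800/81)w - 400/27)
  -36w^3 + 80w^2 + 92w - 24 = (-(729/100)w + 81/50)((400/81)w^2 - (800/81)w - 400/27) + (0)
Last nonzero remainder: (400/81)w^2 - (800/81)w - 400/27. Dividing through by 400/81 gives the monic gcd w^2 - 2w - 3.

-3 - 2w + w^2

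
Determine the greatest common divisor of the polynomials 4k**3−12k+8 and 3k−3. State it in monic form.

Euclidean algorithm in ℚ[k]:
  4k**3−12k+8 = ((4/3)k**2+(4/3)k−8/3)(3k−3) + (0)
Last nonzero remainder: 3k−3. Dividing through by 3 gives the monic gcd k−1.

k−1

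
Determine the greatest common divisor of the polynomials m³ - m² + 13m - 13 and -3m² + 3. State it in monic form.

Euclidean algorithm in ℚ[m]:
  m³ - m² + 13m - 13 = (-(1/3)m + 1/3)(-3m² + 3) + (14m - 14)
  -3m² + 3 = (-(3/14)m - 3/14)(14m - 14) + (0)
Last nonzero remainder: 14m - 14. Dividing through by 14 gives the monic gcd m - 1.

m - 1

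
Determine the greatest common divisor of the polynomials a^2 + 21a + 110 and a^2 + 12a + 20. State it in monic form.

Apply the Euclidean algorithm:
  a^2 + 21a + 110 = (a^2 + 12a + 20) + (9a + 90)
  a^2 + 12a + 20 = ((1/9)a + 2/9)(9a + 90) + (0)
Last nonzero remainder: 9a + 90. Dividing through by 9 gives the monic gcd a + 10.

a + 10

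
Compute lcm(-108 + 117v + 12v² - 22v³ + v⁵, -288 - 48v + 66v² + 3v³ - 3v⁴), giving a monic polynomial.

864 - 720v - 438v² + 269v³ + 56v⁴ - 30v⁵ - 2v⁶ + v⁷

Euclidean algorithm in ℚ[v]:
  v⁵ - 22v³ + 12v² + 117v - 108 = (-(1/3)v - 1/3)(-3v⁴ + 3v³ + 66v² - 48v - 288) + (v³ + 18v² + 5v - 204)
  -3v⁴ + 3v³ + 66v² - 48v - 288 = (-3v + 57)(v³ + 18v² + 5v - 204) + (-945v² - 945v + 11340)
  v³ + 18v² + 5v - 204 = (-(1/945)v - 17/945)(-945v² - 945v + 11340) + (0)
Last nonzero remainder: -945v² - 945v + 11340. Dividing through by -945 gives the monic gcd v² + v - 12.
Then lcm(f, g) = f·g / gcd(f, g); expanding and making the result monic gives the answer.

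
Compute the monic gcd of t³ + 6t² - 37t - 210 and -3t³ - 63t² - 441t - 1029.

Repeated division with remainder:
  t³ + 6t² - 37t - 210 = (-1/3)(-3t³ - 63t² - 441t - 1029) + (-15t² - 184t - 553)
  -3t³ - 63t² - 441t - 1029 = ((1/5)t + 131/75)(-15t² - 184t - 553) + (-(676/75)t - 4732/75)
  -15t² - 184t - 553 = ((1125/676)t + 5925/676)(-(676/75)t - 4732/75) + (0)
Last nonzero remainder: -(676/75)t - 4732/75. Dividing through by -676/75 gives the monic gcd t + 7.

t + 7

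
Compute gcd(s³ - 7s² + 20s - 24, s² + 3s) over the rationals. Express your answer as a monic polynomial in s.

1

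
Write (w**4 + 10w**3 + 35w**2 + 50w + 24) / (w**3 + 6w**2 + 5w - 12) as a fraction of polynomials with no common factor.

(w**2 + 3w + 2)/(w - 1)

Apply the Euclidean algorithm:
  w**4 + 10w**3 + 35w**2 + 50w + 24 = (w + 4)(w**3 + 6w**2 + 5w - 12) + (6w**2 + 42w + 72)
  w**3 + 6w**2 + 5w - 12 = ((1/6)w - 1/6)(6w**2 + 42w + 72) + (0)
Last nonzero remainder: 6w**2 + 42w + 72. Dividing through by 6 gives the monic gcd w**2 + 7w + 12.
Cancel w**2 + 7w + 12 from numerator and denominator to get the reduced form.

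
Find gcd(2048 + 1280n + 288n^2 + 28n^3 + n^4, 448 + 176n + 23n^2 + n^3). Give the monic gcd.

Euclidean algorithm in ℚ[n]:
  n^4 + 28n^3 + 288n^2 + 1280n + 2048 = (n + 5)(n^3 + 23n^2 + 176n + 448) + (-3n^2 - 48n - 192)
  n^3 + 23n^2 + 176n + 448 = (-(1/3)n - 7/3)(-3n^2 - 48n - 192) + (0)
Last nonzero remainder: -3n^2 - 48n - 192. Dividing through by -3 gives the monic gcd n^2 + 16n + 64.

64 + 16n + n^2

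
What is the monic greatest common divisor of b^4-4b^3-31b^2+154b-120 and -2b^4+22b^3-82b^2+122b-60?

b^2-6b+5

By polynomial division,
  b^4-4b^3-31b^2+154b-120 = (-1/2)(-2b^4+22b^3-82b^2+122b-60) + (7b^3-72b^2+215b-150)
  -2b^4+22b^3-82b^2+122b-60 = (-(2/7)b+10/49)(7b^3-72b^2+215b-150) + (-(288/49)b^2+(1728/49)b-1440/49)
  7b^3-72b^2+215b-150 = (-(343/288)b+245/48)(-(288/49)b^2+(1728/49)b-1440/49) + (0)
Last nonzero remainder: -(288/49)b^2+(1728/49)b-1440/49. Dividing through by -288/49 gives the monic gcd b^2-6b+5.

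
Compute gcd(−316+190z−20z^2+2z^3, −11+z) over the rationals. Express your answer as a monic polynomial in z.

1

Apply the Euclidean algorithm:
  2z^3−20z^2+190z−316 = (2z^2+2z+212)(z−11) + (2016)
  z−11 = ((1/2016)z−11/2016)(2016) + (0)
The last nonzero remainder is the constant 2016, so the polynomials are coprime and gcd = 1.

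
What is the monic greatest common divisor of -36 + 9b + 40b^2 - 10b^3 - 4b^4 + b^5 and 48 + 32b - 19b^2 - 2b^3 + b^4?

12 + 5b - 6b^2 + b^3

By polynomial division,
  b^5 - 4b^4 - 10b^3 + 40b^2 + 9b - 36 = (b - 2)(b^4 - 2b^3 - 19b^2 + 32b + 48) + (5b^3 - 30b^2 + 25b + 60)
  b^4 - 2b^3 - 19b^2 + 32b + 48 = ((1/5)b + 4/5)(5b^3 - 30b^2 + 25b + 60) + (0)
Last nonzero remainder: 5b^3 - 30b^2 + 25b + 60. Dividing through by 5 gives the monic gcd b^3 - 6b^2 + 5b + 12.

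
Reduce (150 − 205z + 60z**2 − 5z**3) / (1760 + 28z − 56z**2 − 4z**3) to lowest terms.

(30 − 35z + 5z**2)/(352 + 76z + 4z**2)

Apply the Euclidean algorithm:
  −5z**3 + 60z**2 − 205z + 150 = (5/4)(−4z**3 − 56z**2 + 28z + 1760) + (130z**2 − 240z − 2050)
  −4z**3 − 56z**2 + 28z + 1760 = (−(2/65)z − 412/845)(130z**2 − 240z − 2050) + (−(25704/169)z + 128520/169)
  130z**2 − 240z − 2050 = (−(10985/12852)z − 34645/12852)(−(25704/169)z + 128520/169) + (0)
Last nonzero remainder: −(25704/169)z + 128520/169. Dividing through by −25704/169 gives the monic gcd z − 5.
Cancel z − 5 from numerator and denominator to get the reduced form.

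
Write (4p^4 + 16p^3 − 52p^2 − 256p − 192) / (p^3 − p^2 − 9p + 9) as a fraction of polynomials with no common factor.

(4p^3 + 4p^2 − 64p − 64)/(p^2 − 4p + 3)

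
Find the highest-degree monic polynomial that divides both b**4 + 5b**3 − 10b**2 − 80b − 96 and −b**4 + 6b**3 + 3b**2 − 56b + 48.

b**2 − b − 12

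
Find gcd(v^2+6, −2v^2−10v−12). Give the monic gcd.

1

Apply the Euclidean algorithm:
  v^2+6 = (−1/2)(−2v^2−10v−12) + (−5v)
  −2v^2−10v−12 = ((2/5)v+2)(−5v) + (−12)
  −5v = ((5/12)v)(−12) + (0)
The last nonzero remainder is the constant −12, so the polynomials are coprime and gcd = 1.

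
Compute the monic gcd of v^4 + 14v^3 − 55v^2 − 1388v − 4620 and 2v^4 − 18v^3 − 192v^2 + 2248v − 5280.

Euclidean algorithm in ℚ[v]:
  v^4 + 14v^3 − 55v^2 − 1388v − 4620 = (1/2)(2v^4 − 18v^3 − 192v^2 + 2248v − 5280) + (23v^3 + 41v^2 − 2512v − 1980)
  2v^4 − 18v^3 − 192v^2 + 2248v − 5280 = ((2/23)v − 496/529)(23v^3 + 41v^2 − 2512v − 1980) + ((34320/529)v^2 + (34320/529)v − 3775200/529)
  23v^3 + 41v^2 − 2512v − 1980 = ((12167/34320)v + 1587/5720)((34320/529)v^2 + (34320/529)v − 3775200/529) + (0)
Last nonzero remainder: (34320/529)v^2 + (34320/529)v − 3775200/529. Dividing through by 34320/529 gives the monic gcd v^2 + v − 110.

v^2 + v − 110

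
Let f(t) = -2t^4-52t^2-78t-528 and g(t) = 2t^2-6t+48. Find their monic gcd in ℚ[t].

t^2-3t+24

Euclidean algorithm in ℚ[t]:
  -2t^4-52t^2-78t-528 = (-t^2-3t-11)(2t^2-6t+48) + (0)
Last nonzero remainder: 2t^2-6t+48. Dividing through by 2 gives the monic gcd t^2-3t+24.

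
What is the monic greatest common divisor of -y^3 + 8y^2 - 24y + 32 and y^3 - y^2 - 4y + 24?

y^2 - 4y + 8

Euclidean algorithm in ℚ[y]:
  -y^3 + 8y^2 - 24y + 32 = (-1)(y^3 - y^2 - 4y + 24) + (7y^2 - 28y + 56)
  y^3 - y^2 - 4y + 24 = ((1/7)y + 3/7)(7y^2 - 28y + 56) + (0)
Last nonzero remainder: 7y^2 - 28y + 56. Dividing through by 7 gives the monic gcd y^2 - 4y + 8.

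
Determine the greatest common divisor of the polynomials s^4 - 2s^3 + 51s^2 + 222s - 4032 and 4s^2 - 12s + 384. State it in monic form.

s^2 - 3s + 96

Apply the Euclidean algorithm:
  s^4 - 2s^3 + 51s^2 + 222s - 4032 = ((1/4)s^2 + (1/4)s - 21/2)(4s^2 - 12s + 384) + (0)
Last nonzero remainder: 4s^2 - 12s + 384. Dividing through by 4 gives the monic gcd s^2 - 3s + 96.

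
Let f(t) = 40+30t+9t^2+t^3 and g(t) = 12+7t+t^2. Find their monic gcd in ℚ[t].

4+t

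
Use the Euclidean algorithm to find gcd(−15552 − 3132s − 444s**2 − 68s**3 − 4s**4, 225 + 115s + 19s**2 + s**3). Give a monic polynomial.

Repeated division with remainder:
  −4s**4 − 68s**3 − 444s**2 − 3132s − 15552 = (−4s + 8)(s**3 + 19s**2 + 115s + 225) + (−136s**2 − 3152s − 17352)
  s**3 + 19s**2 + 115s + 225 = (−(1/136)s + 71/2312)(−136s**2 − 3152s − 17352) + ((24336/289)s + 219024/289)
  −136s**2 − 3152s − 17352 = (−(4913/3042)s − 69649/3042)((24336/289)s + 219024/289) + (0)
Last nonzero remainder: (24336/289)s + 219024/289. Dividing through by 24336/289 gives the monic gcd s + 9.

9 + s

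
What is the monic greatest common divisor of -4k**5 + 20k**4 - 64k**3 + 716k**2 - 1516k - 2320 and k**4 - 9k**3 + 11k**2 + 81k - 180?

Euclidean algorithm in ℚ[k]:
  -4k**5 + 20k**4 - 64k**3 + 716k**2 - 1516k - 2320 = (-4k - 16)(k**4 - 9k**3 + 11k**2 + 81k - 180) + (-164k**3 + 1216k**2 - 940k - 5200)
  k**4 - 9k**3 + 11k**2 + 81k - 180 = (-(1/164)k + 65/6724)(-164k**3 + 1216k**2 - 940k - 5200) + (-(10904/1681)k**2 + (98136/1681)k - 218080/1681)
  -164k**3 + 1216k**2 - 940k - 5200 = ((68921/2726)k + 109265/2726)(-(10904/1681)k**2 + (98136/1681)k - 218080/1681) + (0)
Last nonzero remainder: -(10904/1681)k**2 + (98136/1681)k - 218080/1681. Dividing through by -10904/1681 gives the monic gcd k**2 - 9k + 20.

k**2 - 9k + 20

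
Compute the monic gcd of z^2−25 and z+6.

Apply the Euclidean algorithm:
  z^2−25 = (z−6)(z+6) + (11)
  z+6 = ((1/11)z+6/11)(11) + (0)
The last nonzero remainder is the constant 11, so the polynomials are coprime and gcd = 1.

1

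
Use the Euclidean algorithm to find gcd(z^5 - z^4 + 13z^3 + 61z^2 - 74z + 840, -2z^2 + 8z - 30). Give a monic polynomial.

Euclidean algorithm in ℚ[z]:
  z^5 - z^4 + 13z^3 + 61z^2 - 74z + 840 = (-(1/2)z^3 - (3/2)z^2 - 5z - 28)(-2z^2 + 8z - 30) + (0)
Last nonzero remainder: -2z^2 + 8z - 30. Dividing through by -2 gives the monic gcd z^2 - 4z + 15.

z^2 - 4z + 15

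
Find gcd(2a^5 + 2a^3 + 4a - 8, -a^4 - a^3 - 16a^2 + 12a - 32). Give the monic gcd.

Euclidean algorithm in ℚ[a]:
  2a^5 + 2a^3 + 4a - 8 = (-2a + 2)(-a^4 - a^3 - 16a^2 + 12a - 32) + (-28a^3 + 56a^2 - 84a + 56)
  -a^4 - a^3 - 16a^2 + 12a - 32 = ((1/28)a + 3/28)(-28a^3 + 56a^2 - 84a + 56) + (-19a^2 + 19a - 38)
  -28a^3 + 56a^2 - 84a + 56 = ((28/19)a - 28/19)(-19a^2 + 19a - 38) + (0)
Last nonzero remainder: -19a^2 + 19a - 38. Dividing through by -19 gives the monic gcd a^2 - a + 2.

a^2 - a + 2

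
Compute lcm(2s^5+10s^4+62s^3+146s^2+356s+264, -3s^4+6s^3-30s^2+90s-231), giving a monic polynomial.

By polynomial division,
  2s^5+10s^4+62s^3+146s^2+356s+264 = (-(2/3)s-14/3)(-3s^4+6s^3-30s^2+90s-231) + (70s^3+66s^2+622s-814)
  -3s^4+6s^3-30s^2+90s-231 = (-(3/70)s+309/2450)(70s^3+66s^2+622s-814) + (-(14292/1225)s^2-(28584/1225)s-157212/1225)
  70s^3+66s^2+622s-814 = (-(42875/7146)s+45325/7146)(-(14292/1225)s^2-(28584/1225)s-157212/1225) + (0)
Last nonzero remainder: -(14292/1225)s^2-(28584/1225)s-157212/1225. Dividing through by -14292/1225 gives the monic gcd s^2+2s+11.
Then lcm(f, g) = f·g / gcd(f, g); expanding and making the result monic gives the answer.

s^7+s^6+18s^5-16s^4+103s^3-69s^2+718s+924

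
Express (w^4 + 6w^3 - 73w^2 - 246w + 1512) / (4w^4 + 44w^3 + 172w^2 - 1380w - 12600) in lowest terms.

(w^2 + 5w - 36)/(4w^2 + 40w + 300)

Apply the Euclidean algorithm:
  w^4 + 6w^3 - 73w^2 - 246w + 1512 = (1/4)(4w^4 + 44w^3 + 172w^2 - 1380w - 12600) + (-5w^3 - 116w^2 + 99w + 4662)
  4w^4 + 44w^3 + 172w^2 - 1380w - 12600 = (-(4/5)w + 244/25)(-5w^3 - 116w^2 + 99w + 4662) + ((34584/25)w^2 + (34584/25)w - 1452528/25)
  -5w^3 - 116w^2 + 99w + 4662 = (-(125/34584)w - 925/11528)((34584/25)w^2 + (34584/25)w - 1452528/25) + (0)
Last nonzero remainder: (34584/25)w^2 + (34584/25)w - 1452528/25. Dividing through by 34584/25 gives the monic gcd w^2 + w - 42.
Cancel w^2 + w - 42 from numerator and denominator to get the reduced form.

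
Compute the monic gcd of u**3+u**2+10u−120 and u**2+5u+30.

Euclidean algorithm in ℚ[u]:
  u**3+u**2+10u−120 = (u−4)(u**2+5u+30) + (0)
The last nonzero remainder u**2+5u+30 is already monic.

u**2+5u+30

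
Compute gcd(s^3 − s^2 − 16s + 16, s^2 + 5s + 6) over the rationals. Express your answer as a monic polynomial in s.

Repeated division with remainder:
  s^3 − s^2 − 16s + 16 = (s − 6)(s^2 + 5s + 6) + (8s + 52)
  s^2 + 5s + 6 = ((1/8)s − 3/16)(8s + 52) + (63/4)
  8s + 52 = ((32/63)s + 208/63)(63/4) + (0)
The last nonzero remainder is the constant 63/4, so the polynomials are coprime and gcd = 1.

1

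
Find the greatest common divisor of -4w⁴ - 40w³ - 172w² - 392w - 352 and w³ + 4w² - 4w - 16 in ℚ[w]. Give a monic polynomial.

w² + 6w + 8

Repeated division with remainder:
  -4w⁴ - 40w³ - 172w² - 392w - 352 = (-4w - 24)(w³ + 4w² - 4w - 16) + (-92w² - 552w - 736)
  w³ + 4w² - 4w - 16 = (-(1/92)w + 1/46)(-92w² - 552w - 736) + (0)
Last nonzero remainder: -92w² - 552w - 736. Dividing through by -92 gives the monic gcd w² + 6w + 8.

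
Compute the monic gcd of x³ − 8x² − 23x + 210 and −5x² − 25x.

x + 5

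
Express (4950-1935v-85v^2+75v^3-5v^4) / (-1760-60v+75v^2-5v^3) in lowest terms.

(90-27v-4v^2+v^3)/(-32-4v+v^2)

By polynomial division,
  -5v^4+75v^3-85v^2-1935v+4950 = (v)(-5v^3+75v^2-60v-1760) + (-25v^2-175v+4950)
  -5v^3+75v^2-60v-1760 = ((1/5)v-22/5)(-25v^2-175v+4950) + (-1820v+20020)
  -25v^2-175v+4950 = ((5/364)v+45/182)(-1820v+20020) + (0)
Last nonzero remainder: -1820v+20020. Dividing through by -1820 gives the monic gcd v-11.
Cancel v-11 from numerator and denominator to get the reduced form.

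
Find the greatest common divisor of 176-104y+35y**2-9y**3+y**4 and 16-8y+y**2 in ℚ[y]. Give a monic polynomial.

Euclidean algorithm in ℚ[y]:
  y**4-9y**3+35y**2-104y+176 = (y**2-y+11)(y**2-8y+16) + (0)
The last nonzero remainder y**2-8y+16 is already monic.

16-8y+y**2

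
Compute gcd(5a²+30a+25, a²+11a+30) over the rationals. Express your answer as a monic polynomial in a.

Euclidean algorithm in ℚ[a]:
  5a²+30a+25 = (5)(a²+11a+30) + (-25a-125)
  a²+11a+30 = (-(1/25)a-6/25)(-25a-125) + (0)
Last nonzero remainder: -25a-125. Dividing through by -25 gives the monic gcd a+5.

a+5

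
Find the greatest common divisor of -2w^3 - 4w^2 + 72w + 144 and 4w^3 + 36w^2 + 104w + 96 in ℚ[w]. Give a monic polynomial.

w + 2

Repeated division with remainder:
  -2w^3 - 4w^2 + 72w + 144 = (-1/2)(4w^3 + 36w^2 + 104w + 96) + (14w^2 + 124w + 192)
  4w^3 + 36w^2 + 104w + 96 = ((2/7)w + 2/49)(14w^2 + 124w + 192) + ((2160/49)w + 4320/49)
  14w^2 + 124w + 192 = ((343/1080)w + 98/45)((2160/49)w + 4320/49) + (0)
Last nonzero remainder: (2160/49)w + 4320/49. Dividing through by 2160/49 gives the monic gcd w + 2.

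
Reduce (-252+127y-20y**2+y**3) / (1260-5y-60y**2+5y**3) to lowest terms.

(-4+y)/(20+5y)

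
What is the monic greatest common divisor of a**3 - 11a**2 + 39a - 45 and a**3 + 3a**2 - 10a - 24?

Euclidean algorithm in ℚ[a]:
  a**3 - 11a**2 + 39a - 45 = (a**3 + 3a**2 - 10a - 24) + (-14a**2 + 49a - 21)
  a**3 + 3a**2 - 10a - 24 = (-(1/14)a - 13/28)(-14a**2 + 49a - 21) + ((45/4)a - 135/4)
  -14a**2 + 49a - 21 = (-(56/45)a + 28/45)((45/4)a - 135/4) + (0)
Last nonzero remainder: (45/4)a - 135/4. Dividing through by 45/4 gives the monic gcd a - 3.

a - 3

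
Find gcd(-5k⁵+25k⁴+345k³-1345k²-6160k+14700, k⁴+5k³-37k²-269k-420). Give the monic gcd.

Repeated division with remainder:
  -5k⁵+25k⁴+345k³-1345k²-6160k+14700 = (-5k+50)(k⁴+5k³-37k²-269k-420) + (-90k³-840k²+5190k+35700)
  k⁴+5k³-37k²-269k-420 = (-(1/90)k+13/270)(-90k³-840k²+5190k+35700) + ((550/9)k²-(1100/9)k-19250/9)
  -90k³-840k²+5190k+35700 = (-(81/55)k-918/55)((550/9)k²-(1100/9)k-19250/9) + (0)
Last nonzero remainder: (550/9)k²-(1100/9)k-19250/9. Dividing through by 550/9 gives the monic gcd k²-2k-35.

k²-2k-35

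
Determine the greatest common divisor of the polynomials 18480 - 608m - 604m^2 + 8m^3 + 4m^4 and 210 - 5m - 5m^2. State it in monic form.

By polynomial division,
  4m^4 + 8m^3 - 604m^2 - 608m + 18480 = (-(4/5)m^2 - (4/5)m + 88)(-5m^2 - 5m + 210) + (0)
Last nonzero remainder: -5m^2 - 5m + 210. Dividing through by -5 gives the monic gcd m^2 + m - 42.

-42 + m + m^2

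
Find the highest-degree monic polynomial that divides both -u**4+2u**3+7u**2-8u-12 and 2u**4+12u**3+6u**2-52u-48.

u**2-u-2

Euclidean algorithm in ℚ[u]:
  -u**4+2u**3+7u**2-8u-12 = (-1/2)(2u**4+12u**3+6u**2-52u-48) + (8u**3+10u**2-34u-36)
  2u**4+12u**3+6u**2-52u-48 = ((1/4)u+19/16)(8u**3+10u**2-34u-36) + ((21/8)u**2-(21/8)u-21/4)
  8u**3+10u**2-34u-36 = ((64/21)u+48/7)((21/8)u**2-(21/8)u-21/4) + (0)
Last nonzero remainder: (21/8)u**2-(21/8)u-21/4. Dividing through by 21/8 gives the monic gcd u**2-u-2.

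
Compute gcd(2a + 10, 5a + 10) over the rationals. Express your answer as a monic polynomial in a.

Apply the Euclidean algorithm:
  2a + 10 = (2/5)(5a + 10) + (6)
  5a + 10 = ((5/6)a + 5/3)(6) + (0)
The last nonzero remainder is the constant 6, so the polynomials are coprime and gcd = 1.

1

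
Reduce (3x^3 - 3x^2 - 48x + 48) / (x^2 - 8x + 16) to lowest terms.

Repeated division with remainder:
  3x^3 - 3x^2 - 48x + 48 = (3x + 21)(x^2 - 8x + 16) + (72x - 288)
  x^2 - 8x + 16 = ((1/72)x - 1/18)(72x - 288) + (0)
Last nonzero remainder: 72x - 288. Dividing through by 72 gives the monic gcd x - 4.
Cancel x - 4 from numerator and denominator to get the reduced form.

(3x^2 + 9x - 12)/(x - 4)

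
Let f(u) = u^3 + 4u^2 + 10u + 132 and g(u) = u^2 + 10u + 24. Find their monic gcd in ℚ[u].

u + 6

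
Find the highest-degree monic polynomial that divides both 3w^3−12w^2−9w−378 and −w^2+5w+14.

w−7

Apply the Euclidean algorithm:
  3w^3−12w^2−9w−378 = (−3w−3)(−w^2+5w+14) + (48w−336)
  −w^2+5w+14 = (−(1/48)w−1/24)(48w−336) + (0)
Last nonzero remainder: 48w−336. Dividing through by 48 gives the monic gcd w−7.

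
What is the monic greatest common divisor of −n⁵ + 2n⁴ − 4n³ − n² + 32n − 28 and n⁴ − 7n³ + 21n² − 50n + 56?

n³ − 3n² + 9n − 14

Apply the Euclidean algorithm:
  −n⁵ + 2n⁴ − 4n³ − n² + 32n − 28 = (−n − 5)(n⁴ − 7n³ + 21n² − 50n + 56) + (−18n³ + 54n² − 162n + 252)
  n⁴ − 7n³ + 21n² − 50n + 56 = (−(1/18)n + 2/9)(−18n³ + 54n² − 162n + 252) + (0)
Last nonzero remainder: −18n³ + 54n² − 162n + 252. Dividing through by −18 gives the monic gcd n³ − 3n² + 9n − 14.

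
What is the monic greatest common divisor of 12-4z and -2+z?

Repeated division with remainder:
  -4z+12 = (-4)(z-2) + (4)
  z-2 = ((1/4)z-1/2)(4) + (0)
The last nonzero remainder is the constant 4, so the polynomials are coprime and gcd = 1.

1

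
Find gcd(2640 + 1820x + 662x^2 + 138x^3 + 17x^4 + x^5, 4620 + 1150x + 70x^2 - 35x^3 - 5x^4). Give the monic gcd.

22 + 6x + x^2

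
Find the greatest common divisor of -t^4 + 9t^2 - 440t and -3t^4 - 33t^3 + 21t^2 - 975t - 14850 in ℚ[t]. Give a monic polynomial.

t^2 - 8t + 55

Euclidean algorithm in ℚ[t]:
  -t^4 + 9t^2 - 440t = (1/3)(-3t^4 - 33t^3 + 21t^2 - 975t - 14850) + (11t^3 + 2t^2 - 115t + 4950)
  -3t^4 - 33t^3 + 21t^2 - 975t - 14850 = (-(3/11)t - 357/121)(11t^3 + 2t^2 - 115t + 4950) + (-(540/121)t^2 + (4320/121)t - 2700/11)
  11t^3 + 2t^2 - 115t + 4950 = (-(1331/540)t - 121/6)(-(540/121)t^2 + (4320/121)t - 2700/11) + (0)
Last nonzero remainder: -(540/121)t^2 + (4320/121)t - 2700/11. Dividing through by -540/121 gives the monic gcd t^2 - 8t + 55.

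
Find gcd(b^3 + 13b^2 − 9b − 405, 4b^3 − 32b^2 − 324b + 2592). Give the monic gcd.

b + 9

Repeated division with remainder:
  b^3 + 13b^2 − 9b − 405 = (1/4)(4b^3 − 32b^2 − 324b + 2592) + (21b^2 + 72b − 1053)
  4b^3 − 32b^2 − 324b + 2592 = ((4/21)b − 320/147)(21b^2 + 72b − 1053) + ((1632/49)b + 14688/49)
  21b^2 + 72b − 1053 = ((343/544)b − 1911/544)((1632/49)b + 14688/49) + (0)
Last nonzero remainder: (1632/49)b + 14688/49. Dividing through by 1632/49 gives the monic gcd b + 9.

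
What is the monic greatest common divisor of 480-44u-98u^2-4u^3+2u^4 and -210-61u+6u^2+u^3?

Repeated division with remainder:
  2u^4-4u^3-98u^2-44u+480 = (2u-16)(u^3+6u^2-61u-210) + (120u^2-600u-2880)
  u^3+6u^2-61u-210 = ((1/120)u+11/120)(120u^2-600u-2880) + (18u+54)
  120u^2-600u-2880 = ((20/3)u-160/3)(18u+54) + (0)
Last nonzero remainder: 18u+54. Dividing through by 18 gives the monic gcd u+3.

3+u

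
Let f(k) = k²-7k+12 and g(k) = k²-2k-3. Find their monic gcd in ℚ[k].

k-3

Euclidean algorithm in ℚ[k]:
  k²-7k+12 = (k²-2k-3) + (-5k+15)
  k²-2k-3 = (-(1/5)k-1/5)(-5k+15) + (0)
Last nonzero remainder: -5k+15. Dividing through by -5 gives the monic gcd k-3.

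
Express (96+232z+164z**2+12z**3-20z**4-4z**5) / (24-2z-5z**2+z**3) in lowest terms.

(-16-36z-24z**2-4z**3)/(-4+z)

By polynomial division,
  -4z**5-20z**4+12z**3+164z**2+232z+96 = (-4z**2-40z-196)(z**3-5z**2-2z+24) + (-800z**2+800z+4800)
  z**3-5z**2-2z+24 = (-(1/800)z+1/200)(-800z**2+800z+4800) + (0)
Last nonzero remainder: -800z**2+800z+4800. Dividing through by -800 gives the monic gcd z**2-z-6.
Cancel z**2-z-6 from numerator and denominator to get the reduced form.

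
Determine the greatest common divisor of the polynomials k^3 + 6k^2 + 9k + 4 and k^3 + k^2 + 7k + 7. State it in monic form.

k + 1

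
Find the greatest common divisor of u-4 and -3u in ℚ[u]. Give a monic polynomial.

1

Repeated division with remainder:
  u-4 = (-1/3)(-3u) + (-4)
  -3u = ((3/4)u)(-4) + (0)
The last nonzero remainder is the constant -4, so the polynomials are coprime and gcd = 1.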